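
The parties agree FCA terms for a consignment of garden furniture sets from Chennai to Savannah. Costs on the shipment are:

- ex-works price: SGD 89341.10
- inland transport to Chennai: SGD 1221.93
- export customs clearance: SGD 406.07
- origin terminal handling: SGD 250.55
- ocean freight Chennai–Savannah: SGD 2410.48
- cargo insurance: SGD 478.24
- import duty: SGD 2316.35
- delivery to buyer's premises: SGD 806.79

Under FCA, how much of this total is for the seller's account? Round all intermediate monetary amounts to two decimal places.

FCA: the seller delivers export-cleared goods to the carrier; the buyer bears costs from that point.
Seller's account: goods 89341.10 + inland to port 1221.93 + export clearance 406.07 = 90969.10
Buyer's account: origin terminal 250.55 + freight 2410.48 + insurance 478.24 + duty 2316.35 + delivery 806.79 = 6262.41

Seller's account: SGD 90969.10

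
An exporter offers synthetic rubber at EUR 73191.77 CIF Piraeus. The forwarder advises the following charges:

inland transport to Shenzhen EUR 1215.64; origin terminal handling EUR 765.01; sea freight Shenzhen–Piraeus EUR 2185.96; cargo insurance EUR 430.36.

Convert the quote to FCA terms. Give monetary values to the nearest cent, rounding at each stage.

Not relevant to the conversion: inland to port — on the seller under both CIF and FCA; already in the CIF price and stays in the FCA price.
From CIF to FCA, the seller no longer bears: origin terminal, freight, insurance.
FCA price = 73191.77 − 765.01 − 2185.96 − 430.36 = 69810.44

FCA price: EUR 69810.44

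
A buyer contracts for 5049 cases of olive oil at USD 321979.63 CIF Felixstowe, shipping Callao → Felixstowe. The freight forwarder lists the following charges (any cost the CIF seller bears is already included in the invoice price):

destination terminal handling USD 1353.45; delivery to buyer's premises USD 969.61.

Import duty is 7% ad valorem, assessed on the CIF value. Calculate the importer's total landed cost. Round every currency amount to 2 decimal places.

CIF: the seller pays costs through ocean freight and marine insurance to the destination port.
The CIF price already equals the CIF value: 321979.63
Import duty = 321979.63 × 7% = 22538.57
Buyer bears: destination terminal 1353.45 + delivery 969.61 + duty 22538.57 = 24861.63
Landed cost = invoice 321979.63 + 24861.63 = 346841.26

Total landed cost: USD 346841.26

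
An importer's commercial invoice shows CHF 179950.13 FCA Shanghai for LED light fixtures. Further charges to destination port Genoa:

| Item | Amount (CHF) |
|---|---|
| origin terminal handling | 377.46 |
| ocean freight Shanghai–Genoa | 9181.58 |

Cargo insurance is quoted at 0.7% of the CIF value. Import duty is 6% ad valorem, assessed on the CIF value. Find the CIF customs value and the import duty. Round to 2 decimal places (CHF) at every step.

Let C be the CIF value. C = FCA price + pre-shipment costs + freight + 0.7% × C
C − 0.7% × C = 179950.13 + 377.46 + 9181.58
0.993 × C = 189509.17
C = 189509.17 / 0.993 = 190845.09
Insurance premium = 0.7% × 190845.09 = 1335.92
Import duty = 190845.09 × 6% = 11450.71

CIF value: CHF 190845.09; import duty: CHF 11450.71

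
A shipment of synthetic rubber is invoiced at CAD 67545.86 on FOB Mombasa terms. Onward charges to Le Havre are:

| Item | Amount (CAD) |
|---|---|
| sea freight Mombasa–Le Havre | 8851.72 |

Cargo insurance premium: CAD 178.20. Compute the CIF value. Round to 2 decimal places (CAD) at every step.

CIF value: CAD 76575.78

CIF = FOB price + freight + insurance
CIF = 67545.86 + 8851.72 + 178.20 = 76575.78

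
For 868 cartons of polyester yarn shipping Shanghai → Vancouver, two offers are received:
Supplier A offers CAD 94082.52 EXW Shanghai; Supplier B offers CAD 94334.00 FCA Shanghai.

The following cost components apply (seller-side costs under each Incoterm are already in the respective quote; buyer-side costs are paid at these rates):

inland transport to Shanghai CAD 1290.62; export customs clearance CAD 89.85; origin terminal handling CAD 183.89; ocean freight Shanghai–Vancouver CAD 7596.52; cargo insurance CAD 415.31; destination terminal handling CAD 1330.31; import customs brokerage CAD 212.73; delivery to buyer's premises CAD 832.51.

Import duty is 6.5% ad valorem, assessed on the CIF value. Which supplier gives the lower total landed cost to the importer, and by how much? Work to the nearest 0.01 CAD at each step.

Supplier A (EXW):
CIF value = EXW price + inland to port + export clearance + origin terminal + freight + insurance = 94082.52 + 1290.62 + 89.85 + 183.89 + 7596.52 + 415.31 = 103658.71
Import duty = 103658.71 × 6.5% = 6737.82
Buyer bears (A): 1290.62 + 89.85 + 183.89 + 7596.52 + 415.31 + 1330.31 + 212.73 + 832.51 = 11951.74
Landed cost (A) = invoice 94082.52 + 11951.74 + duty 6737.82 = 112772.08
Supplier B (FCA):
CIF value = FCA price + origin terminal + freight + insurance = 94334.00 + 183.89 + 7596.52 + 415.31 = 102529.72
Import duty = 102529.72 × 6.5% = 6664.43
Buyer bears (B): 183.89 + 7596.52 + 415.31 + 1330.31 + 212.73 + 832.51 = 10571.27
Landed cost (B) = invoice 94334.00 + 10571.27 + duty 6664.43 = 111569.70
Difference = |112772.08 − 111569.70| = 1202.38

Supplier B is cheaper by CAD 1202.38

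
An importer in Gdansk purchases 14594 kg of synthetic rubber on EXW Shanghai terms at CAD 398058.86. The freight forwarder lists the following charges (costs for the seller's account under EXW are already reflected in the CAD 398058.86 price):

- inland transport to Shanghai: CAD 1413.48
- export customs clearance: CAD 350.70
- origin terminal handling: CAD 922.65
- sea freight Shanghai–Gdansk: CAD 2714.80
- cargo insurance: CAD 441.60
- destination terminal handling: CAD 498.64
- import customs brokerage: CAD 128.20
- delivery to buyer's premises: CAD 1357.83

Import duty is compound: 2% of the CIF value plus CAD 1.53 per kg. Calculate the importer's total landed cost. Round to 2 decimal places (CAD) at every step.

Total landed cost: CAD 436293.62

EXW: the seller makes goods available at their premises; the buyer bears all onward costs.
CIF value = EXW price + inland to port + export clearance + origin terminal + freight + insurance = 398058.86 + 1413.48 + 350.70 + 922.65 + 2714.80 + 441.60 = 403902.09
Ad valorem component: 403902.09 × 2% = 8078.04
Specific component: 14594 × 1.53 = 22328.82
Import duty = 8078.04 + 22328.82 = 30406.86
Buyer bears: inland to port 1413.48 + export clearance 350.70 + origin terminal 922.65 + freight 2714.80 + insurance 441.60 + destination terminal 498.64 + brokerage 128.20 + delivery 1357.83 + duty 30406.86 = 38234.76
Landed cost = invoice 398058.86 + 38234.76 = 436293.62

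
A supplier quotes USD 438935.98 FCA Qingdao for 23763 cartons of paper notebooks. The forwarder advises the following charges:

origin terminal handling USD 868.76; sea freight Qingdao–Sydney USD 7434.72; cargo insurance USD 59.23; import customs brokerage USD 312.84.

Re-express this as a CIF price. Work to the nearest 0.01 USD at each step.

CIF price: USD 447298.69

Not relevant to the conversion: brokerage — on the buyer under both terms; not part of either seller's price.
From FCA to CIF, the seller additionally bears: origin terminal, freight, insurance.
CIF price = 438935.98 + 868.76 + 7434.72 + 59.23 = 447298.69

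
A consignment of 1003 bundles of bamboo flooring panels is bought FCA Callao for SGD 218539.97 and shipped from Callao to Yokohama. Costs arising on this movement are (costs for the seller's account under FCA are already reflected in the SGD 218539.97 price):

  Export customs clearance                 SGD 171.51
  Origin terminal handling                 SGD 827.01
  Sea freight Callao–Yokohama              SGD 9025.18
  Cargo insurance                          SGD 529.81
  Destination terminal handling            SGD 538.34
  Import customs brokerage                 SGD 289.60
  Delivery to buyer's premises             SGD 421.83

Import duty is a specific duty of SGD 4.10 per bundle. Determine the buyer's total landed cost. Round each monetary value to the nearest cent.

Total landed cost: SGD 234284.04

FCA: the seller delivers export-cleared goods to the carrier; the buyer bears costs from that point.
Already in the invoice (seller's account under FCA): export clearance — exclude.
CIF value = FCA price + origin terminal + freight + insurance = 218539.97 + 827.01 + 9025.18 + 529.81 = 228921.97
Import duty = 1003 × 4.10 = 4112.30
Buyer bears: origin terminal 827.01 + freight 9025.18 + insurance 529.81 + destination terminal 538.34 + brokerage 289.60 + delivery 421.83 + duty 4112.30 = 15744.07
Landed cost = invoice 218539.97 + 15744.07 = 234284.04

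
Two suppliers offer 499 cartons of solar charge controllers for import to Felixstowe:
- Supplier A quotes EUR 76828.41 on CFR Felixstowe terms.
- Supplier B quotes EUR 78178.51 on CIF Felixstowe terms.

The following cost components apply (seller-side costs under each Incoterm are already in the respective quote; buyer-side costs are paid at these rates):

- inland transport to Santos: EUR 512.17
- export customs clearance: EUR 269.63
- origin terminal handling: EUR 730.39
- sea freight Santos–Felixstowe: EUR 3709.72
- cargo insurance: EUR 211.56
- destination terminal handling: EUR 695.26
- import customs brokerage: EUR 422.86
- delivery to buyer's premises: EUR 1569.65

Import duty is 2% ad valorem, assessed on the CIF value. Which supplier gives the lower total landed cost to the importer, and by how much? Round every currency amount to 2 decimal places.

Supplier A (CFR):
CIF value = CFR price + insurance = 76828.41 + 211.56 = 77039.97
Import duty = 77039.97 × 2% = 1540.80
Buyer bears (A): 211.56 + 695.26 + 422.86 + 1569.65 = 2899.33
Landed cost (A) = invoice 76828.41 + 2899.33 + duty 1540.80 = 81268.54
Supplier B (CIF):
The CIF price already equals the CIF value: 78178.51
Import duty = 78178.51 × 2% = 1563.57
Buyer bears (B): 695.26 + 422.86 + 1569.65 = 2687.77
Landed cost (B) = invoice 78178.51 + 2687.77 + duty 1563.57 = 82429.85
Difference = |81268.54 − 82429.85| = 1161.31

Supplier A is cheaper by EUR 1161.31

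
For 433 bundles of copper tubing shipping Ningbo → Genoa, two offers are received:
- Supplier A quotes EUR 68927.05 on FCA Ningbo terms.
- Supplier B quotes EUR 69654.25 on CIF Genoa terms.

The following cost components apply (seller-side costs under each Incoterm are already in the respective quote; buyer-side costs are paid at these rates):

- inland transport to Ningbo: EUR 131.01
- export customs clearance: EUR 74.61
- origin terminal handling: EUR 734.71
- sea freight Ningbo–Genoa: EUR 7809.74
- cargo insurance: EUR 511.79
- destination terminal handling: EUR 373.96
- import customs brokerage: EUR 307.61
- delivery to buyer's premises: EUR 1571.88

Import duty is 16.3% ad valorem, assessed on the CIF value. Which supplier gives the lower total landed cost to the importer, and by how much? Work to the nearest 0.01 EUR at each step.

Supplier A (FCA):
CIF value = FCA price + origin terminal + freight + insurance = 68927.05 + 734.71 + 7809.74 + 511.79 = 77983.29
Import duty = 77983.29 × 16.3% = 12711.28
Buyer bears (A): 734.71 + 7809.74 + 511.79 + 373.96 + 307.61 + 1571.88 = 11309.69
Landed cost (A) = invoice 68927.05 + 11309.69 + duty 12711.28 = 92948.02
Supplier B (CIF):
The CIF price already equals the CIF value: 69654.25
Import duty = 69654.25 × 16.3% = 11353.64
Buyer bears (B): 373.96 + 307.61 + 1571.88 = 2253.45
Landed cost (B) = invoice 69654.25 + 2253.45 + duty 11353.64 = 83261.34
Difference = |92948.02 − 83261.34| = 9686.68

Supplier B is cheaper by EUR 9686.68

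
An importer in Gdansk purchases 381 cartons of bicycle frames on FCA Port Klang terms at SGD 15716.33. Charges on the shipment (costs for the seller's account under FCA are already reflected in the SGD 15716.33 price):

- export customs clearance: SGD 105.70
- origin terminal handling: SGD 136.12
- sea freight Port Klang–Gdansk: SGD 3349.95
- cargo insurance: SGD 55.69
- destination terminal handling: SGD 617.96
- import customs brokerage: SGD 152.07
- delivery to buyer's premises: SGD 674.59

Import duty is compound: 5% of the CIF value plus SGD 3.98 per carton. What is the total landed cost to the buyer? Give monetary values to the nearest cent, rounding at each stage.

Total landed cost: SGD 23181.99

FCA: the seller delivers export-cleared goods to the carrier; the buyer bears costs from that point.
Already in the invoice (seller's account under FCA): export clearance — exclude.
CIF value = FCA price + origin terminal + freight + insurance = 15716.33 + 136.12 + 3349.95 + 55.69 = 19258.09
Ad valorem component: 19258.09 × 5% = 962.90
Specific component: 381 × 3.98 = 1516.38
Import duty = 962.90 + 1516.38 = 2479.28
Buyer bears: origin terminal 136.12 + freight 3349.95 + insurance 55.69 + destination terminal 617.96 + brokerage 152.07 + delivery 674.59 + duty 2479.28 = 7465.66
Landed cost = invoice 15716.33 + 7465.66 = 23181.99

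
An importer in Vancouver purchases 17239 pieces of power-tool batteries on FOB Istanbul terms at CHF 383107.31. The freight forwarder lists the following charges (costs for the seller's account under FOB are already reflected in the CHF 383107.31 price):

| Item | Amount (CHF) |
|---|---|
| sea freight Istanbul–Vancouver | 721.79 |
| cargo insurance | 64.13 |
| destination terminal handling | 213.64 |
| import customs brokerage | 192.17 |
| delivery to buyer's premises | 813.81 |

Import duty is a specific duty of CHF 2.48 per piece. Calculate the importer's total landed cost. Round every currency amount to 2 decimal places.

Total landed cost: CHF 427865.57

FOB: the seller bears costs until goods are on board at the origin port; the buyer bears freight, insurance and all costs thereafter.
CIF value = FOB price + freight + insurance = 383107.31 + 721.79 + 64.13 = 383893.23
Import duty = 17239 × 2.48 = 42752.72
Buyer bears: freight 721.79 + insurance 64.13 + destination terminal 213.64 + brokerage 192.17 + delivery 813.81 + duty 42752.72 = 44758.26
Landed cost = invoice 383107.31 + 44758.26 = 427865.57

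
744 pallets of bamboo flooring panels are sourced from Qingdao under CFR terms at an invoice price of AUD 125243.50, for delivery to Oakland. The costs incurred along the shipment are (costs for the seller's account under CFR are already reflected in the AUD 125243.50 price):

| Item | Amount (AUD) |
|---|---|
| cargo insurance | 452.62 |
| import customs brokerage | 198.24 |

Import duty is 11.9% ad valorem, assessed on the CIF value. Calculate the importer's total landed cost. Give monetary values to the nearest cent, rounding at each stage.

CFR: the seller pays costs through ocean freight to the destination port, but not insurance.
CIF value = CFR price + insurance = 125243.50 + 452.62 = 125696.12
Import duty = 125696.12 × 11.9% = 14957.84
Buyer bears: insurance 452.62 + brokerage 198.24 + duty 14957.84 = 15608.70
Landed cost = invoice 125243.50 + 15608.70 = 140852.20

Total landed cost: AUD 140852.20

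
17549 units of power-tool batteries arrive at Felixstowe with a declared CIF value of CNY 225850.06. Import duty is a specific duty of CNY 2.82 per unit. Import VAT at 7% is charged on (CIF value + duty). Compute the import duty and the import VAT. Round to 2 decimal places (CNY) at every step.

Import duty = 17549 × 2.82 = 49488.18
VAT base = CIF + duty = 225850.06 + 49488.18 = 275338.24
Import VAT = 275338.24 × 7% = 19273.68

Import duty: CNY 49488.18; import VAT: CNY 19273.68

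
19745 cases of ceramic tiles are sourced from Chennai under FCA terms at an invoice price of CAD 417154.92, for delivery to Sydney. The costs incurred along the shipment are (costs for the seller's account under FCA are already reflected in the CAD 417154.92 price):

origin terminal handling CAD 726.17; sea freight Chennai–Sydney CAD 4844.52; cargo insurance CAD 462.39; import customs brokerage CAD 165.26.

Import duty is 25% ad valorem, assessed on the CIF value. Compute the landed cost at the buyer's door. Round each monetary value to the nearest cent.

Total landed cost: CAD 529150.26

FCA: the seller delivers export-cleared goods to the carrier; the buyer bears costs from that point.
CIF value = FCA price + origin terminal + freight + insurance = 417154.92 + 726.17 + 4844.52 + 462.39 = 423188.00
Import duty = 423188.00 × 25% = 105797.00
Buyer bears: origin terminal 726.17 + freight 4844.52 + insurance 462.39 + brokerage 165.26 + duty 105797.00 = 111995.34
Landed cost = invoice 417154.92 + 111995.34 = 529150.26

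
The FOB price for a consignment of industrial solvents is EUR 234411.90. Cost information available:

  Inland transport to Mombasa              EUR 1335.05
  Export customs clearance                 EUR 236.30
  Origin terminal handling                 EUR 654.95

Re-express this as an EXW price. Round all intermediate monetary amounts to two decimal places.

From FOB to EXW, the seller no longer bears: inland to port, export clearance, origin terminal.
EXW price = 234411.90 − 1335.05 − 236.30 − 654.95 = 232185.60

EXW price: EUR 232185.60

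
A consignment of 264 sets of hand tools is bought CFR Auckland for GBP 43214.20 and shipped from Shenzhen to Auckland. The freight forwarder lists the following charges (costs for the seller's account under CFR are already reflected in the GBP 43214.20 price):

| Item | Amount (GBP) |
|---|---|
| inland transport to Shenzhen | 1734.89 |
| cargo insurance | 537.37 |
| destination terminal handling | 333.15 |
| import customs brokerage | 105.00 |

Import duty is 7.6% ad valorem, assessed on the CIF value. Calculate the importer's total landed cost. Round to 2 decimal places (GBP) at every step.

CFR: the seller pays costs through ocean freight to the destination port, but not insurance.
Already in the invoice (seller's account under CFR): inland to port — exclude.
CIF value = CFR price + insurance = 43214.20 + 537.37 = 43751.57
Import duty = 43751.57 × 7.6% = 3325.12
Buyer bears: insurance 537.37 + destination terminal 333.15 + brokerage 105.00 + duty 3325.12 = 4300.64
Landed cost = invoice 43214.20 + 4300.64 = 47514.84

Total landed cost: GBP 47514.84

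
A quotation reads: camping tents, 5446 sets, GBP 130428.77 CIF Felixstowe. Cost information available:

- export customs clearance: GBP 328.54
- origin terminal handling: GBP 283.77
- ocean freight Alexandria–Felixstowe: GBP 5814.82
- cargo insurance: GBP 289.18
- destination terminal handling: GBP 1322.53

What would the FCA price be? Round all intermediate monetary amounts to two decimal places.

FCA price: GBP 124041.00

Not relevant to the conversion: export clearance — on the seller under both CIF and FCA; already in the CIF price and stays in the FCA price. destination terminal — on the buyer under both terms; not part of either seller's price.
From CIF to FCA, the seller no longer bears: origin terminal, freight, insurance.
FCA price = 130428.77 − 283.77 − 5814.82 − 289.18 = 124041.00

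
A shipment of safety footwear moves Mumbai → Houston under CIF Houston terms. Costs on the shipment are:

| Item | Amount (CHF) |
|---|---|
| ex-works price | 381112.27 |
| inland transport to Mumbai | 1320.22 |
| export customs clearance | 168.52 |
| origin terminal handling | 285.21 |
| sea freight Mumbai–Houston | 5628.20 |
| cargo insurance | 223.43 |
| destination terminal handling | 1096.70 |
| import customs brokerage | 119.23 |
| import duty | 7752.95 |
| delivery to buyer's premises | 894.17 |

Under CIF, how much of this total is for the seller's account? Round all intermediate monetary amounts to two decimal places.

CIF: the seller pays costs through ocean freight and marine insurance to the destination port.
Seller's account: goods 381112.27 + inland to port 1320.22 + export clearance 168.52 + origin terminal 285.21 + freight 5628.20 + insurance 223.43 = 388737.85
Buyer's account: destination terminal 1096.70 + brokerage 119.23 + duty 7752.95 + delivery 894.17 = 9863.05

Seller's account: CHF 388737.85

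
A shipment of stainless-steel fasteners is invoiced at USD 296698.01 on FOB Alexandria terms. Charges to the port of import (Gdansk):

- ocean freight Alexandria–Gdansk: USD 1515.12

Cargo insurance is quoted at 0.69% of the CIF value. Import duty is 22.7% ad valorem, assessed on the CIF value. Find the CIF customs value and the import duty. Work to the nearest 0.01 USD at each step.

CIF value: USD 300285.10; import duty: USD 68164.72

Let C be the CIF value. C = FOB price + freight + 0.69% × C
C − 0.69% × C = 296698.01 + 1515.12
0.9931 × C = 298213.13
C = 298213.13 / 0.9931 = 300285.10
Insurance premium = 0.69% × 300285.10 = 2071.97
Import duty = 300285.10 × 22.7% = 68164.72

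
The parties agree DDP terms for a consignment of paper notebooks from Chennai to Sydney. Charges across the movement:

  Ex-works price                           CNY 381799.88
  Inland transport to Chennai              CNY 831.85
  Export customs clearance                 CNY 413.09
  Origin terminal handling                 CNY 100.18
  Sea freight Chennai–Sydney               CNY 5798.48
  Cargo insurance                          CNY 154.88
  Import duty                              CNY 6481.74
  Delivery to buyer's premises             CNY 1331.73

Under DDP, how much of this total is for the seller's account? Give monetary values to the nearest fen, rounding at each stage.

DDP: the seller bears all costs including import duty.
Seller's account: goods 381799.88 + inland to port 831.85 + export clearance 413.09 + origin terminal 100.18 + freight 5798.48 + insurance 154.88 + duty 6481.74 + delivery 1331.73 = 396911.83
Buyer's account: 0.00

Seller's account: CNY 396911.83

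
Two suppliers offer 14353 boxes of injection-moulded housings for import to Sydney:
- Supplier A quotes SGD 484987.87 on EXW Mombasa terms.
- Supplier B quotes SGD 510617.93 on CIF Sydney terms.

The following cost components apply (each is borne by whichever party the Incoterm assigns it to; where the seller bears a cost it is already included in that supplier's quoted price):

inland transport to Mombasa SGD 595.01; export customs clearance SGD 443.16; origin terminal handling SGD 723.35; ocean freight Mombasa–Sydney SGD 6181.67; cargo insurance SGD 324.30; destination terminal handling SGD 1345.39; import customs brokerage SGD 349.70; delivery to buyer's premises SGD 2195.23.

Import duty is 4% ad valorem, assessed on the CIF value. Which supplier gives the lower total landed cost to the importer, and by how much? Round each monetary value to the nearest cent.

Supplier A is cheaper by SGD 18057.08

Supplier A (EXW):
CIF value = EXW price + inland to port + export clearance + origin terminal + freight + insurance = 484987.87 + 595.01 + 443.16 + 723.35 + 6181.67 + 324.30 = 493255.36
Import duty = 493255.36 × 4% = 19730.21
Buyer bears (A): 595.01 + 443.16 + 723.35 + 6181.67 + 324.30 + 1345.39 + 349.70 + 2195.23 = 12157.81
Landed cost (A) = invoice 484987.87 + 12157.81 + duty 19730.21 = 516875.89
Supplier B (CIF):
The CIF price already equals the CIF value: 510617.93
Import duty = 510617.93 × 4% = 20424.72
Buyer bears (B): 1345.39 + 349.70 + 2195.23 = 3890.32
Landed cost (B) = invoice 510617.93 + 3890.32 + duty 20424.72 = 534932.97
Difference = |516875.89 − 534932.97| = 18057.08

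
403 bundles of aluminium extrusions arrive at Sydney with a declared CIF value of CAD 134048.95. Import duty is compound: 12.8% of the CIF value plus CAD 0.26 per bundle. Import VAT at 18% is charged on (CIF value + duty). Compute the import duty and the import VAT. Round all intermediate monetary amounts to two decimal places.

Import duty: CAD 17263.05; import VAT: CAD 27236.16

Ad valorem component: 134048.95 × 12.8% = 17158.27
Specific component: 403 × 0.26 = 104.78
Import duty = 17158.27 + 104.78 = 17263.05
VAT base = CIF + duty = 134048.95 + 17263.05 = 151312.00
Import VAT = 151312.00 × 18% = 27236.16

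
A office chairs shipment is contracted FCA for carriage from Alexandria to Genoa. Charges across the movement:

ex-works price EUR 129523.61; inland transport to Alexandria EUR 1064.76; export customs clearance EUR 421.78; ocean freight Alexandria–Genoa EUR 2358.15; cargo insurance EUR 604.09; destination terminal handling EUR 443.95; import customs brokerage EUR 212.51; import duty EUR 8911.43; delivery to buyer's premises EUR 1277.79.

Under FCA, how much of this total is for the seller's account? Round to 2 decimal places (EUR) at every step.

Seller's account: EUR 131010.15

FCA: the seller delivers export-cleared goods to the carrier; the buyer bears costs from that point.
Seller's account: goods 129523.61 + inland to port 1064.76 + export clearance 421.78 = 131010.15
Buyer's account: freight 2358.15 + insurance 604.09 + destination terminal 443.95 + brokerage 212.51 + duty 8911.43 + delivery 1277.79 = 13807.92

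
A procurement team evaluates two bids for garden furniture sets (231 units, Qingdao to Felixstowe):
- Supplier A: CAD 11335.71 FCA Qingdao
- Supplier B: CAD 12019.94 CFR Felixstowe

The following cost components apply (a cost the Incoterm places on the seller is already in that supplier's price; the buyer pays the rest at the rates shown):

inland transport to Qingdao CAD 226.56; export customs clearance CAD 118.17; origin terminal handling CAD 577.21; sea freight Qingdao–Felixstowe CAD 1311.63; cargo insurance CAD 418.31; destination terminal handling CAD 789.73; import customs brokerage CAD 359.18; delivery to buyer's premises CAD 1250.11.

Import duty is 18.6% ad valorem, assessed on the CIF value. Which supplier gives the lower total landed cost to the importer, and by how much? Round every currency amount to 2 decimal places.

Supplier B is cheaper by CAD 1428.67

Supplier A (FCA):
CIF value = FCA price + origin terminal + freight + insurance = 11335.71 + 577.21 + 1311.63 + 418.31 = 13642.86
Import duty = 13642.86 × 18.6% = 2537.57
Buyer bears (A): 577.21 + 1311.63 + 418.31 + 789.73 + 359.18 + 1250.11 = 4706.17
Landed cost (A) = invoice 11335.71 + 4706.17 + duty 2537.57 = 18579.45
Supplier B (CFR):
CIF value = CFR price + insurance = 12019.94 + 418.31 = 12438.25
Import duty = 12438.25 × 18.6% = 2313.51
Buyer bears (B): 418.31 + 789.73 + 359.18 + 1250.11 = 2817.33
Landed cost (B) = invoice 12019.94 + 2817.33 + duty 2313.51 = 17150.78
Difference = |18579.45 − 17150.78| = 1428.67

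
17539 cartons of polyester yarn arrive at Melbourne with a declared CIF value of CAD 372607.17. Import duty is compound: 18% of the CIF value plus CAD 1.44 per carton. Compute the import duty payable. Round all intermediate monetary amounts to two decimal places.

Ad valorem component: 372607.17 × 18% = 67069.29
Specific component: 17539 × 1.44 = 25256.16
Import duty = 67069.29 + 25256.16 = 92325.45

Import duty: CAD 92325.45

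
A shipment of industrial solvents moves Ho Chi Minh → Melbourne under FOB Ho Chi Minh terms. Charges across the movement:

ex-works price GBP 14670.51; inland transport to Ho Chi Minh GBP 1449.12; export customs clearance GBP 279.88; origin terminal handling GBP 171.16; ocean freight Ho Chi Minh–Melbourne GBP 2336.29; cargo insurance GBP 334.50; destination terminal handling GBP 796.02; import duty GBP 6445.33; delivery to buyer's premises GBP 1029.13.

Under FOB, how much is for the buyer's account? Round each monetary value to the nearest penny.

Buyer's account: GBP 10941.27

FOB: the seller bears costs until goods are on board at the origin port; the buyer bears freight, insurance and all costs thereafter.
Seller's account: goods 14670.51 + inland to port 1449.12 + export clearance 279.88 + origin terminal 171.16 = 16570.67
Buyer's account: freight 2336.29 + insurance 334.50 + destination terminal 796.02 + duty 6445.33 + delivery 1029.13 = 10941.27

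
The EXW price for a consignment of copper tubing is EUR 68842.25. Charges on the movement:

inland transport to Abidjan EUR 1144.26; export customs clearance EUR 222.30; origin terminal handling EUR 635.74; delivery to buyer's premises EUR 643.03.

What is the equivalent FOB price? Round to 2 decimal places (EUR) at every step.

FOB price: EUR 70844.55

Not relevant to the conversion: delivery — on the buyer under both terms; not part of either seller's price.
From EXW to FOB, the seller additionally bears: inland to port, export clearance, origin terminal.
FOB price = 68842.25 + 1144.26 + 222.30 + 635.74 = 70844.55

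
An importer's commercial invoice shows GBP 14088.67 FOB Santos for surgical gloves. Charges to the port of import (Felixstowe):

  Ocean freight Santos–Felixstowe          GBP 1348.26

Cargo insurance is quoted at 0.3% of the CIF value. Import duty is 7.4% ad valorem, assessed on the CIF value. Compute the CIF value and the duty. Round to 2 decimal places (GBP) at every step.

Let C be the CIF value. C = FOB price + freight + 0.3% × C
C − 0.3% × C = 14088.67 + 1348.26
0.997 × C = 15436.93
C = 15436.93 / 0.997 = 15483.38
Insurance premium = 0.3% × 15483.38 = 46.45
Import duty = 15483.38 × 7.4% = 1145.77

CIF value: GBP 15483.38; import duty: GBP 1145.77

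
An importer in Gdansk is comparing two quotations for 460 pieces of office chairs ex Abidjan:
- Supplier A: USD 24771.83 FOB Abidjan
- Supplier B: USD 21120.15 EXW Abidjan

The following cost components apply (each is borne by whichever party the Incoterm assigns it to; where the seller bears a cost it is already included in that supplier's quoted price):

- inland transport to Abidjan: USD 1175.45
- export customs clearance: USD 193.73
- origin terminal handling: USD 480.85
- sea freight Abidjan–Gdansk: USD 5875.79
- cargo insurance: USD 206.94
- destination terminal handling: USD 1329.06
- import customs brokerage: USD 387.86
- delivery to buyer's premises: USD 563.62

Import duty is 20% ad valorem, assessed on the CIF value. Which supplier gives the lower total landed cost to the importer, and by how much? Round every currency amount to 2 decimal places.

Supplier A (FOB):
CIF value = FOB price + freight + insurance = 24771.83 + 5875.79 + 206.94 = 30854.56
Import duty = 30854.56 × 20% = 6170.91
Buyer bears (A): 5875.79 + 206.94 + 1329.06 + 387.86 + 563.62 = 8363.27
Landed cost (A) = invoice 24771.83 + 8363.27 + duty 6170.91 = 39306.01
Supplier B (EXW):
CIF value = EXW price + inland to port + export clearance + origin terminal + freight + insurance = 21120.15 + 1175.45 + 193.73 + 480.85 + 5875.79 + 206.94 = 29052.91
Import duty = 29052.91 × 20% = 5810.58
Buyer bears (B): 1175.45 + 193.73 + 480.85 + 5875.79 + 206.94 + 1329.06 + 387.86 + 563.62 = 10213.30
Landed cost (B) = invoice 21120.15 + 10213.30 + duty 5810.58 = 37144.03
Difference = |39306.01 − 37144.03| = 2161.98

Supplier B is cheaper by USD 2161.98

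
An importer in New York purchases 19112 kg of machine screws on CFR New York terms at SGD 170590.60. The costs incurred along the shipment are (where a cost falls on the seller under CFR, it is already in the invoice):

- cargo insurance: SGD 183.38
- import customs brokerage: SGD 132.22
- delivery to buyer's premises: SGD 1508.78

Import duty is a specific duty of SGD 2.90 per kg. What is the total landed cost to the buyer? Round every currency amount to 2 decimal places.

CFR: the seller pays costs through ocean freight to the destination port, but not insurance.
CIF value = CFR price + insurance = 170590.60 + 183.38 = 170773.98
Import duty = 19112 × 2.90 = 55424.80
Buyer bears: insurance 183.38 + brokerage 132.22 + delivery 1508.78 + duty 55424.80 = 57249.18
Landed cost = invoice 170590.60 + 57249.18 = 227839.78

Total landed cost: SGD 227839.78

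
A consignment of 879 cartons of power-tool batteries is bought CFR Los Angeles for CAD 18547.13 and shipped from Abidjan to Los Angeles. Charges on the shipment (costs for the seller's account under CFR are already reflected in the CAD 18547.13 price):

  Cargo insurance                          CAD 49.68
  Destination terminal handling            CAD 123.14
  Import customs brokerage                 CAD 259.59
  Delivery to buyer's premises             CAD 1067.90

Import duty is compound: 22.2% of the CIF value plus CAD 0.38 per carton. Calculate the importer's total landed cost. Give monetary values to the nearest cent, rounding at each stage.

Total landed cost: CAD 24509.95

CFR: the seller pays costs through ocean freight to the destination port, but not insurance.
CIF value = CFR price + insurance = 18547.13 + 49.68 = 18596.81
Ad valorem component: 18596.81 × 22.2% = 4128.49
Specific component: 879 × 0.38 = 334.02
Import duty = 4128.49 + 334.02 = 4462.51
Buyer bears: insurance 49.68 + destination terminal 123.14 + brokerage 259.59 + delivery 1067.90 + duty 4462.51 = 5962.82
Landed cost = invoice 18547.13 + 5962.82 = 24509.95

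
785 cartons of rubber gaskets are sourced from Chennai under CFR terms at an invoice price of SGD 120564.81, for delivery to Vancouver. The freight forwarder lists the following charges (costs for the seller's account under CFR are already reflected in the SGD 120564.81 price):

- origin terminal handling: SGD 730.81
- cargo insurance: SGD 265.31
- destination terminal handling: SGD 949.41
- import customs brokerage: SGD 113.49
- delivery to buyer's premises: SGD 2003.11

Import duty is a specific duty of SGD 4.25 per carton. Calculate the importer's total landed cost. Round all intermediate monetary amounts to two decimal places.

CFR: the seller pays costs through ocean freight to the destination port, but not insurance.
Already in the invoice (seller's account under CFR): origin terminal — exclude.
CIF value = CFR price + insurance = 120564.81 + 265.31 = 120830.12
Import duty = 785 × 4.25 = 3336.25
Buyer bears: insurance 265.31 + destination terminal 949.41 + brokerage 113.49 + delivery 2003.11 + duty 3336.25 = 6667.57
Landed cost = invoice 120564.81 + 6667.57 = 127232.38

Total landed cost: SGD 127232.38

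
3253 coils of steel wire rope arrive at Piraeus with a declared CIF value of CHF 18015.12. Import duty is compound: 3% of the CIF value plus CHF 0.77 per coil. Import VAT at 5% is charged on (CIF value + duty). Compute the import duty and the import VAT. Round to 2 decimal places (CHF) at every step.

Import duty: CHF 3045.26; import VAT: CHF 1053.02

Ad valorem component: 18015.12 × 3% = 540.45
Specific component: 3253 × 0.77 = 2504.81
Import duty = 540.45 + 2504.81 = 3045.26
VAT base = CIF + duty = 18015.12 + 3045.26 = 21060.38
Import VAT = 21060.38 × 5% = 1053.02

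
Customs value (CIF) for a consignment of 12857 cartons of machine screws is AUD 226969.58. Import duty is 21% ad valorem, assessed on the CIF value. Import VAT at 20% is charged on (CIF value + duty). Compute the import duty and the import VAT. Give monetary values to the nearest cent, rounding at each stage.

Import duty: AUD 47663.61; import VAT: AUD 54926.64

Import duty = 226969.58 × 21% = 47663.61
VAT base = CIF + duty = 226969.58 + 47663.61 = 274633.19
Import VAT = 274633.19 × 20% = 54926.64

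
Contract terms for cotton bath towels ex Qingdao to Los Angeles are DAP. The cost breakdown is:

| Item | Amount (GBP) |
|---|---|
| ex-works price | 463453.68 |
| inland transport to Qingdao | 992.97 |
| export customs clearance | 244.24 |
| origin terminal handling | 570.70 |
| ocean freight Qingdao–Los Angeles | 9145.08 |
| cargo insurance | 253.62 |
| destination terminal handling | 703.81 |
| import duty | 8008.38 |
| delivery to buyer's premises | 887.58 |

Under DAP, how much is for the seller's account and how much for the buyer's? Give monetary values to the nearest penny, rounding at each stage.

Seller: GBP 476251.68; buyer: GBP 8008.38

DAP: the seller bears all costs to the named destination except import duty and clearance.
Seller's account: goods 463453.68 + inland to port 992.97 + export clearance 244.24 + origin terminal 570.70 + freight 9145.08 + insurance 253.62 + destination terminal 703.81 + delivery 887.58 = 476251.68
Buyer's account: duty 8008.38 = 8008.38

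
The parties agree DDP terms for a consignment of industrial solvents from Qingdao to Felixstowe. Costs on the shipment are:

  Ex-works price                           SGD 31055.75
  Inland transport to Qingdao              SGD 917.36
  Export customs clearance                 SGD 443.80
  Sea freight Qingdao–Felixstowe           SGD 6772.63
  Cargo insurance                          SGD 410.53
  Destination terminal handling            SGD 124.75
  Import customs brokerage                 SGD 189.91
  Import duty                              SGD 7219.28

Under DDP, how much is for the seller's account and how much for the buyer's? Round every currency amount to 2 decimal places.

DDP: the seller bears all costs including import duty.
Seller's account: goods 31055.75 + inland to port 917.36 + export clearance 443.80 + freight 6772.63 + insurance 410.53 + destination terminal 124.75 + brokerage 189.91 + duty 7219.28 = 47134.01
Buyer's account: 0.00

Seller: SGD 47134.01; buyer: SGD 0.00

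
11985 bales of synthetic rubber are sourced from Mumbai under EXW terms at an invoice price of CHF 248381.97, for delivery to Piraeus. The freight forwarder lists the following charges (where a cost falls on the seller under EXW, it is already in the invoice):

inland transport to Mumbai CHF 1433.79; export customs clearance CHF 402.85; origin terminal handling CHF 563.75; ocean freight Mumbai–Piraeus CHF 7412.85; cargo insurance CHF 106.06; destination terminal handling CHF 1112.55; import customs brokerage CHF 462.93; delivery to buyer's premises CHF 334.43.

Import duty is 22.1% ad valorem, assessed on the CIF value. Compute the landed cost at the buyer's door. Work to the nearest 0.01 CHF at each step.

EXW: the seller makes goods available at their premises; the buyer bears all onward costs.
CIF value = EXW price + inland to port + export clearance + origin terminal + freight + insurance = 248381.97 + 1433.79 + 402.85 + 563.75 + 7412.85 + 106.06 = 258301.27
Import duty = 258301.27 × 22.1% = 57084.58
Buyer bears: inland to port 1433.79 + export clearance 402.85 + origin terminal 563.75 + freight 7412.85 + insurance 106.06 + destination terminal 1112.55 + brokerage 462.93 + delivery 334.43 + duty 57084.58 = 68913.79
Landed cost = invoice 248381.97 + 68913.79 = 317295.76

Total landed cost: CHF 317295.76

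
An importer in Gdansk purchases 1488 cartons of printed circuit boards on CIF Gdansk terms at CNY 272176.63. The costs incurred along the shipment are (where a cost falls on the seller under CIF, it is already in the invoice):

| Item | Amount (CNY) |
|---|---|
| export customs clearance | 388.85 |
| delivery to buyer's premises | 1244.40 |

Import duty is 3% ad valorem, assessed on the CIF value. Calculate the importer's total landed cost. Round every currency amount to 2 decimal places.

CIF: the seller pays costs through ocean freight and marine insurance to the destination port.
Already in the invoice (seller's account under CIF): export clearance — exclude.
The CIF price already equals the CIF value: 272176.63
Import duty = 272176.63 × 3% = 8165.30
Buyer bears: delivery 1244.40 + duty 8165.30 = 9409.70
Landed cost = invoice 272176.63 + 9409.70 = 281586.33

Total landed cost: CNY 281586.33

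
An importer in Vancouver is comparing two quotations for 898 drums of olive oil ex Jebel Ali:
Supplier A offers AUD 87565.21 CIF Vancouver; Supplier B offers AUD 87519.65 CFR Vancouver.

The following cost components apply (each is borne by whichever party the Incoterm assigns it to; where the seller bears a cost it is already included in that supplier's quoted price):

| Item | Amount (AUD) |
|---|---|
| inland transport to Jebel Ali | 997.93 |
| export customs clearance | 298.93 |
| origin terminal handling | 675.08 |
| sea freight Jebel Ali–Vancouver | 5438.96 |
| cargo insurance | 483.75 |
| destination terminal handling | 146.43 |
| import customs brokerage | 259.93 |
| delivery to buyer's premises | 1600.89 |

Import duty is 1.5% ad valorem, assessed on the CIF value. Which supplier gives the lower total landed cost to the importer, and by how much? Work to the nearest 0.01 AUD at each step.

Supplier A (CIF):
The CIF price already equals the CIF value: 87565.21
Import duty = 87565.21 × 1.5% = 1313.48
Buyer bears (A): 146.43 + 259.93 + 1600.89 = 2007.25
Landed cost (A) = invoice 87565.21 + 2007.25 + duty 1313.48 = 90885.94
Supplier B (CFR):
CIF value = CFR price + insurance = 87519.65 + 483.75 = 88003.40
Import duty = 88003.40 × 1.5% = 1320.05
Buyer bears (B): 483.75 + 146.43 + 259.93 + 1600.89 = 2491.00
Landed cost (B) = invoice 87519.65 + 2491.00 + duty 1320.05 = 91330.70
Difference = |90885.94 − 91330.70| = 444.76

Supplier A is cheaper by AUD 444.76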